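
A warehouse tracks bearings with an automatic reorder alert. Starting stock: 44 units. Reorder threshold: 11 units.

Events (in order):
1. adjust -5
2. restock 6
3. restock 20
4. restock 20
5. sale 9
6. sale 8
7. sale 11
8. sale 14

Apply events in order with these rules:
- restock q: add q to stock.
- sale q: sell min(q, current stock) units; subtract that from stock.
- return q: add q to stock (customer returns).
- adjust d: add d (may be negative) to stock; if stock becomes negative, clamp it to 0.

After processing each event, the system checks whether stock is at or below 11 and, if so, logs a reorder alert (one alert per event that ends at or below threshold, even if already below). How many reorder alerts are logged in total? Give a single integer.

Answer: 0

Derivation:
Processing events:
Start: stock = 44
  Event 1 (adjust -5): 44 + -5 = 39
  Event 2 (restock 6): 39 + 6 = 45
  Event 3 (restock 20): 45 + 20 = 65
  Event 4 (restock 20): 65 + 20 = 85
  Event 5 (sale 9): sell min(9,85)=9. stock: 85 - 9 = 76. total_sold = 9
  Event 6 (sale 8): sell min(8,76)=8. stock: 76 - 8 = 68. total_sold = 17
  Event 7 (sale 11): sell min(11,68)=11. stock: 68 - 11 = 57. total_sold = 28
  Event 8 (sale 14): sell min(14,57)=14. stock: 57 - 14 = 43. total_sold = 42
Final: stock = 43, total_sold = 42

Checking against threshold 11:
  After event 1: stock=39 > 11
  After event 2: stock=45 > 11
  After event 3: stock=65 > 11
  After event 4: stock=85 > 11
  After event 5: stock=76 > 11
  After event 6: stock=68 > 11
  After event 7: stock=57 > 11
  After event 8: stock=43 > 11
Alert events: []. Count = 0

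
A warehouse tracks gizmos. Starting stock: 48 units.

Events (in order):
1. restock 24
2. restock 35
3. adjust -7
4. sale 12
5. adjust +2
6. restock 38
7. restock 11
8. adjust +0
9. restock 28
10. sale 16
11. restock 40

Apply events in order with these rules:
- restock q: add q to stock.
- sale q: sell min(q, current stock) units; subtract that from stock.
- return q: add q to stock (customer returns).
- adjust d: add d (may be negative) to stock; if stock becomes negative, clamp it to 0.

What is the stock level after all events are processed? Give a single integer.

Answer: 191

Derivation:
Processing events:
Start: stock = 48
  Event 1 (restock 24): 48 + 24 = 72
  Event 2 (restock 35): 72 + 35 = 107
  Event 3 (adjust -7): 107 + -7 = 100
  Event 4 (sale 12): sell min(12,100)=12. stock: 100 - 12 = 88. total_sold = 12
  Event 5 (adjust +2): 88 + 2 = 90
  Event 6 (restock 38): 90 + 38 = 128
  Event 7 (restock 11): 128 + 11 = 139
  Event 8 (adjust +0): 139 + 0 = 139
  Event 9 (restock 28): 139 + 28 = 167
  Event 10 (sale 16): sell min(16,167)=16. stock: 167 - 16 = 151. total_sold = 28
  Event 11 (restock 40): 151 + 40 = 191
Final: stock = 191, total_sold = 28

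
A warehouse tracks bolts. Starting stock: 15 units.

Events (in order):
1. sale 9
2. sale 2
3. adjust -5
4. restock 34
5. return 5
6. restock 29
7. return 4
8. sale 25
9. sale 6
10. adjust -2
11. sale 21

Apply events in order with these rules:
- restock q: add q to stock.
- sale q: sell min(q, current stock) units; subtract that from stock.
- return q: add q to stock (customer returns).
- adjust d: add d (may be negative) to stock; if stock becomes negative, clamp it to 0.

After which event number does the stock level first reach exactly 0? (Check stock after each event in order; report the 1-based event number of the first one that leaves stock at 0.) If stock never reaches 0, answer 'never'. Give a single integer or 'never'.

Processing events:
Start: stock = 15
  Event 1 (sale 9): sell min(9,15)=9. stock: 15 - 9 = 6. total_sold = 9
  Event 2 (sale 2): sell min(2,6)=2. stock: 6 - 2 = 4. total_sold = 11
  Event 3 (adjust -5): 4 + -5 = 0 (clamped to 0)
  Event 4 (restock 34): 0 + 34 = 34
  Event 5 (return 5): 34 + 5 = 39
  Event 6 (restock 29): 39 + 29 = 68
  Event 7 (return 4): 68 + 4 = 72
  Event 8 (sale 25): sell min(25,72)=25. stock: 72 - 25 = 47. total_sold = 36
  Event 9 (sale 6): sell min(6,47)=6. stock: 47 - 6 = 41. total_sold = 42
  Event 10 (adjust -2): 41 + -2 = 39
  Event 11 (sale 21): sell min(21,39)=21. stock: 39 - 21 = 18. total_sold = 63
Final: stock = 18, total_sold = 63

First zero at event 3.

Answer: 3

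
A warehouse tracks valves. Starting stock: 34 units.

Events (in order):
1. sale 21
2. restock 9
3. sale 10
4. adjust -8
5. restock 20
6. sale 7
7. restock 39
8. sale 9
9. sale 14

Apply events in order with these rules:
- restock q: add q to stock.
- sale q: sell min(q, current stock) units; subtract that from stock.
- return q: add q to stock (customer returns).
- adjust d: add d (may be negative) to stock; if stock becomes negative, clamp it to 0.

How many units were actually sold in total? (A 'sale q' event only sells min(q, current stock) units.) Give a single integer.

Answer: 61

Derivation:
Processing events:
Start: stock = 34
  Event 1 (sale 21): sell min(21,34)=21. stock: 34 - 21 = 13. total_sold = 21
  Event 2 (restock 9): 13 + 9 = 22
  Event 3 (sale 10): sell min(10,22)=10. stock: 22 - 10 = 12. total_sold = 31
  Event 4 (adjust -8): 12 + -8 = 4
  Event 5 (restock 20): 4 + 20 = 24
  Event 6 (sale 7): sell min(7,24)=7. stock: 24 - 7 = 17. total_sold = 38
  Event 7 (restock 39): 17 + 39 = 56
  Event 8 (sale 9): sell min(9,56)=9. stock: 56 - 9 = 47. total_sold = 47
  Event 9 (sale 14): sell min(14,47)=14. stock: 47 - 14 = 33. total_sold = 61
Final: stock = 33, total_sold = 61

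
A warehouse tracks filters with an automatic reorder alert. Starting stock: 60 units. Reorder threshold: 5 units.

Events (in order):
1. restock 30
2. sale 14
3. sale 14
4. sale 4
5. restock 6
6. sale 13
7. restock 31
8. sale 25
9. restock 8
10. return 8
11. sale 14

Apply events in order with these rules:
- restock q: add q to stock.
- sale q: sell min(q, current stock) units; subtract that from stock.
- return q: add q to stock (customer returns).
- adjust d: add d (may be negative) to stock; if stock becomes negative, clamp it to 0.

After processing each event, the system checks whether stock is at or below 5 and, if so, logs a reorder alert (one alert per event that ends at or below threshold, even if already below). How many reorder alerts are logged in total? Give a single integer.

Processing events:
Start: stock = 60
  Event 1 (restock 30): 60 + 30 = 90
  Event 2 (sale 14): sell min(14,90)=14. stock: 90 - 14 = 76. total_sold = 14
  Event 3 (sale 14): sell min(14,76)=14. stock: 76 - 14 = 62. total_sold = 28
  Event 4 (sale 4): sell min(4,62)=4. stock: 62 - 4 = 58. total_sold = 32
  Event 5 (restock 6): 58 + 6 = 64
  Event 6 (sale 13): sell min(13,64)=13. stock: 64 - 13 = 51. total_sold = 45
  Event 7 (restock 31): 51 + 31 = 82
  Event 8 (sale 25): sell min(25,82)=25. stock: 82 - 25 = 57. total_sold = 70
  Event 9 (restock 8): 57 + 8 = 65
  Event 10 (return 8): 65 + 8 = 73
  Event 11 (sale 14): sell min(14,73)=14. stock: 73 - 14 = 59. total_sold = 84
Final: stock = 59, total_sold = 84

Checking against threshold 5:
  After event 1: stock=90 > 5
  After event 2: stock=76 > 5
  After event 3: stock=62 > 5
  After event 4: stock=58 > 5
  After event 5: stock=64 > 5
  After event 6: stock=51 > 5
  After event 7: stock=82 > 5
  After event 8: stock=57 > 5
  After event 9: stock=65 > 5
  After event 10: stock=73 > 5
  After event 11: stock=59 > 5
Alert events: []. Count = 0

Answer: 0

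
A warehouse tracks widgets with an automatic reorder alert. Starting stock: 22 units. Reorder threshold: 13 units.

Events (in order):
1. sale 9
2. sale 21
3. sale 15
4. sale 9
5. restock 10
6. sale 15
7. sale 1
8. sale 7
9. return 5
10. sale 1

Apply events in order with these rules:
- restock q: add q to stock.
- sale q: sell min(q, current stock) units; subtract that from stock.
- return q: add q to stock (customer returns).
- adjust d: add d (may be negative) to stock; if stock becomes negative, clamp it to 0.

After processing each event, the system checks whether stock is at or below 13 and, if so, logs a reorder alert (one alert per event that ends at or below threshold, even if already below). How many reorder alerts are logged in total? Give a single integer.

Answer: 10

Derivation:
Processing events:
Start: stock = 22
  Event 1 (sale 9): sell min(9,22)=9. stock: 22 - 9 = 13. total_sold = 9
  Event 2 (sale 21): sell min(21,13)=13. stock: 13 - 13 = 0. total_sold = 22
  Event 3 (sale 15): sell min(15,0)=0. stock: 0 - 0 = 0. total_sold = 22
  Event 4 (sale 9): sell min(9,0)=0. stock: 0 - 0 = 0. total_sold = 22
  Event 5 (restock 10): 0 + 10 = 10
  Event 6 (sale 15): sell min(15,10)=10. stock: 10 - 10 = 0. total_sold = 32
  Event 7 (sale 1): sell min(1,0)=0. stock: 0 - 0 = 0. total_sold = 32
  Event 8 (sale 7): sell min(7,0)=0. stock: 0 - 0 = 0. total_sold = 32
  Event 9 (return 5): 0 + 5 = 5
  Event 10 (sale 1): sell min(1,5)=1. stock: 5 - 1 = 4. total_sold = 33
Final: stock = 4, total_sold = 33

Checking against threshold 13:
  After event 1: stock=13 <= 13 -> ALERT
  After event 2: stock=0 <= 13 -> ALERT
  After event 3: stock=0 <= 13 -> ALERT
  After event 4: stock=0 <= 13 -> ALERT
  After event 5: stock=10 <= 13 -> ALERT
  After event 6: stock=0 <= 13 -> ALERT
  After event 7: stock=0 <= 13 -> ALERT
  After event 8: stock=0 <= 13 -> ALERT
  After event 9: stock=5 <= 13 -> ALERT
  After event 10: stock=4 <= 13 -> ALERT
Alert events: [1, 2, 3, 4, 5, 6, 7, 8, 9, 10]. Count = 10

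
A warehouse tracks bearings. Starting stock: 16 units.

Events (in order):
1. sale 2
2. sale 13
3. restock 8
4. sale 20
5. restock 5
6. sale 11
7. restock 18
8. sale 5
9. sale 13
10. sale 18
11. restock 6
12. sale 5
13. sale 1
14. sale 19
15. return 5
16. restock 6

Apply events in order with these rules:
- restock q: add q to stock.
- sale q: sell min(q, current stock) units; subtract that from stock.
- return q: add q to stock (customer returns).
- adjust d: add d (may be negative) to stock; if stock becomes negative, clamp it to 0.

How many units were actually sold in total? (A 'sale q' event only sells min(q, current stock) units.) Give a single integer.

Answer: 53

Derivation:
Processing events:
Start: stock = 16
  Event 1 (sale 2): sell min(2,16)=2. stock: 16 - 2 = 14. total_sold = 2
  Event 2 (sale 13): sell min(13,14)=13. stock: 14 - 13 = 1. total_sold = 15
  Event 3 (restock 8): 1 + 8 = 9
  Event 4 (sale 20): sell min(20,9)=9. stock: 9 - 9 = 0. total_sold = 24
  Event 5 (restock 5): 0 + 5 = 5
  Event 6 (sale 11): sell min(11,5)=5. stock: 5 - 5 = 0. total_sold = 29
  Event 7 (restock 18): 0 + 18 = 18
  Event 8 (sale 5): sell min(5,18)=5. stock: 18 - 5 = 13. total_sold = 34
  Event 9 (sale 13): sell min(13,13)=13. stock: 13 - 13 = 0. total_sold = 47
  Event 10 (sale 18): sell min(18,0)=0. stock: 0 - 0 = 0. total_sold = 47
  Event 11 (restock 6): 0 + 6 = 6
  Event 12 (sale 5): sell min(5,6)=5. stock: 6 - 5 = 1. total_sold = 52
  Event 13 (sale 1): sell min(1,1)=1. stock: 1 - 1 = 0. total_sold = 53
  Event 14 (sale 19): sell min(19,0)=0. stock: 0 - 0 = 0. total_sold = 53
  Event 15 (return 5): 0 + 5 = 5
  Event 16 (restock 6): 5 + 6 = 11
Final: stock = 11, total_sold = 53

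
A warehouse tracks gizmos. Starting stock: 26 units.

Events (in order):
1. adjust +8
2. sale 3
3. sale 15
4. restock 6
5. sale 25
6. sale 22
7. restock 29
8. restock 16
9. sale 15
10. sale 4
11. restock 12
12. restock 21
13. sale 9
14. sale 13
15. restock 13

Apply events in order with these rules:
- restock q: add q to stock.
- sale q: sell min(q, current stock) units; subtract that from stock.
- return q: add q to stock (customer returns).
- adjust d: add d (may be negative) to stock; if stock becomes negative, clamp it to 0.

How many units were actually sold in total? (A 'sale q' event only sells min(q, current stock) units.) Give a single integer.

Answer: 81

Derivation:
Processing events:
Start: stock = 26
  Event 1 (adjust +8): 26 + 8 = 34
  Event 2 (sale 3): sell min(3,34)=3. stock: 34 - 3 = 31. total_sold = 3
  Event 3 (sale 15): sell min(15,31)=15. stock: 31 - 15 = 16. total_sold = 18
  Event 4 (restock 6): 16 + 6 = 22
  Event 5 (sale 25): sell min(25,22)=22. stock: 22 - 22 = 0. total_sold = 40
  Event 6 (sale 22): sell min(22,0)=0. stock: 0 - 0 = 0. total_sold = 40
  Event 7 (restock 29): 0 + 29 = 29
  Event 8 (restock 16): 29 + 16 = 45
  Event 9 (sale 15): sell min(15,45)=15. stock: 45 - 15 = 30. total_sold = 55
  Event 10 (sale 4): sell min(4,30)=4. stock: 30 - 4 = 26. total_sold = 59
  Event 11 (restock 12): 26 + 12 = 38
  Event 12 (restock 21): 38 + 21 = 59
  Event 13 (sale 9): sell min(9,59)=9. stock: 59 - 9 = 50. total_sold = 68
  Event 14 (sale 13): sell min(13,50)=13. stock: 50 - 13 = 37. total_sold = 81
  Event 15 (restock 13): 37 + 13 = 50
Final: stock = 50, total_sold = 81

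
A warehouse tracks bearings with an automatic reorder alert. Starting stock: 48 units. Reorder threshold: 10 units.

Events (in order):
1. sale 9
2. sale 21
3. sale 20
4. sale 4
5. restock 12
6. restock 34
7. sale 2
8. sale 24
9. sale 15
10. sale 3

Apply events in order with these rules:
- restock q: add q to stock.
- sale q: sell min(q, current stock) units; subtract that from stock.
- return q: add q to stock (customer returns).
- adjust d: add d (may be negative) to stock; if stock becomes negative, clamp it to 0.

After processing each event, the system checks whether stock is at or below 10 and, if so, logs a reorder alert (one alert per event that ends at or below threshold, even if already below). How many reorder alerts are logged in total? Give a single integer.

Answer: 4

Derivation:
Processing events:
Start: stock = 48
  Event 1 (sale 9): sell min(9,48)=9. stock: 48 - 9 = 39. total_sold = 9
  Event 2 (sale 21): sell min(21,39)=21. stock: 39 - 21 = 18. total_sold = 30
  Event 3 (sale 20): sell min(20,18)=18. stock: 18 - 18 = 0. total_sold = 48
  Event 4 (sale 4): sell min(4,0)=0. stock: 0 - 0 = 0. total_sold = 48
  Event 5 (restock 12): 0 + 12 = 12
  Event 6 (restock 34): 12 + 34 = 46
  Event 7 (sale 2): sell min(2,46)=2. stock: 46 - 2 = 44. total_sold = 50
  Event 8 (sale 24): sell min(24,44)=24. stock: 44 - 24 = 20. total_sold = 74
  Event 9 (sale 15): sell min(15,20)=15. stock: 20 - 15 = 5. total_sold = 89
  Event 10 (sale 3): sell min(3,5)=3. stock: 5 - 3 = 2. total_sold = 92
Final: stock = 2, total_sold = 92

Checking against threshold 10:
  After event 1: stock=39 > 10
  After event 2: stock=18 > 10
  After event 3: stock=0 <= 10 -> ALERT
  After event 4: stock=0 <= 10 -> ALERT
  After event 5: stock=12 > 10
  After event 6: stock=46 > 10
  After event 7: stock=44 > 10
  After event 8: stock=20 > 10
  After event 9: stock=5 <= 10 -> ALERT
  After event 10: stock=2 <= 10 -> ALERT
Alert events: [3, 4, 9, 10]. Count = 4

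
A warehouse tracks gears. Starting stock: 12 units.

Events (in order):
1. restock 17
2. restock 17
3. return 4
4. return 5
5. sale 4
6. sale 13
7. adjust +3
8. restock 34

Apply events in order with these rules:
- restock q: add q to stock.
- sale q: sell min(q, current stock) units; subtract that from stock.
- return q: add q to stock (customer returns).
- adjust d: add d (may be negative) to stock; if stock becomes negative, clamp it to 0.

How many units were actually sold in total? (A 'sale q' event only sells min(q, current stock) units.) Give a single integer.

Answer: 17

Derivation:
Processing events:
Start: stock = 12
  Event 1 (restock 17): 12 + 17 = 29
  Event 2 (restock 17): 29 + 17 = 46
  Event 3 (return 4): 46 + 4 = 50
  Event 4 (return 5): 50 + 5 = 55
  Event 5 (sale 4): sell min(4,55)=4. stock: 55 - 4 = 51. total_sold = 4
  Event 6 (sale 13): sell min(13,51)=13. stock: 51 - 13 = 38. total_sold = 17
  Event 7 (adjust +3): 38 + 3 = 41
  Event 8 (restock 34): 41 + 34 = 75
Final: stock = 75, total_sold = 17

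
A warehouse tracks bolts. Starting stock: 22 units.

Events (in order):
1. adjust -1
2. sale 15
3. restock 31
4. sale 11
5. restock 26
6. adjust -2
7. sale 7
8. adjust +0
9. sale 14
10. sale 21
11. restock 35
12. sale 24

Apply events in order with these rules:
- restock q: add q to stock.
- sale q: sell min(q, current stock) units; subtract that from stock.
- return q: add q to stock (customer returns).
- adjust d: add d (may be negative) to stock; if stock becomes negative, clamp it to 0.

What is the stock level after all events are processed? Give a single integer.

Processing events:
Start: stock = 22
  Event 1 (adjust -1): 22 + -1 = 21
  Event 2 (sale 15): sell min(15,21)=15. stock: 21 - 15 = 6. total_sold = 15
  Event 3 (restock 31): 6 + 31 = 37
  Event 4 (sale 11): sell min(11,37)=11. stock: 37 - 11 = 26. total_sold = 26
  Event 5 (restock 26): 26 + 26 = 52
  Event 6 (adjust -2): 52 + -2 = 50
  Event 7 (sale 7): sell min(7,50)=7. stock: 50 - 7 = 43. total_sold = 33
  Event 8 (adjust +0): 43 + 0 = 43
  Event 9 (sale 14): sell min(14,43)=14. stock: 43 - 14 = 29. total_sold = 47
  Event 10 (sale 21): sell min(21,29)=21. stock: 29 - 21 = 8. total_sold = 68
  Event 11 (restock 35): 8 + 35 = 43
  Event 12 (sale 24): sell min(24,43)=24. stock: 43 - 24 = 19. total_sold = 92
Final: stock = 19, total_sold = 92

Answer: 19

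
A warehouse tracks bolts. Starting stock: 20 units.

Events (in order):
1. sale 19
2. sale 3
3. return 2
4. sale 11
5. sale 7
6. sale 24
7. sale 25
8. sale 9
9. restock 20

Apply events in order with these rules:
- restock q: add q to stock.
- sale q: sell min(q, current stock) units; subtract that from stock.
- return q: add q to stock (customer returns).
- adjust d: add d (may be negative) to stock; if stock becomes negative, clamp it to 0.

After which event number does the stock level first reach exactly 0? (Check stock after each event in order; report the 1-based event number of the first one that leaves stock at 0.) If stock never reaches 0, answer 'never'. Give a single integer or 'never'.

Processing events:
Start: stock = 20
  Event 1 (sale 19): sell min(19,20)=19. stock: 20 - 19 = 1. total_sold = 19
  Event 2 (sale 3): sell min(3,1)=1. stock: 1 - 1 = 0. total_sold = 20
  Event 3 (return 2): 0 + 2 = 2
  Event 4 (sale 11): sell min(11,2)=2. stock: 2 - 2 = 0. total_sold = 22
  Event 5 (sale 7): sell min(7,0)=0. stock: 0 - 0 = 0. total_sold = 22
  Event 6 (sale 24): sell min(24,0)=0. stock: 0 - 0 = 0. total_sold = 22
  Event 7 (sale 25): sell min(25,0)=0. stock: 0 - 0 = 0. total_sold = 22
  Event 8 (sale 9): sell min(9,0)=0. stock: 0 - 0 = 0. total_sold = 22
  Event 9 (restock 20): 0 + 20 = 20
Final: stock = 20, total_sold = 22

First zero at event 2.

Answer: 2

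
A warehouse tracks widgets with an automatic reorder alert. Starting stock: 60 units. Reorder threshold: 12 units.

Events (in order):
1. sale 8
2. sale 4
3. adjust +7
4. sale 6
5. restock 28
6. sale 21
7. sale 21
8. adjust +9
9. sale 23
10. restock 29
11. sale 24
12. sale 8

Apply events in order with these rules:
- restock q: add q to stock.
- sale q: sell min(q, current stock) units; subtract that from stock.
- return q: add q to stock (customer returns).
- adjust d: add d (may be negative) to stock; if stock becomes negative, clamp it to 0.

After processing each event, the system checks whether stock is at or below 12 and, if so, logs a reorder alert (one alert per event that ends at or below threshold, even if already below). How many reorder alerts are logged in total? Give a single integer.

Answer: 0

Derivation:
Processing events:
Start: stock = 60
  Event 1 (sale 8): sell min(8,60)=8. stock: 60 - 8 = 52. total_sold = 8
  Event 2 (sale 4): sell min(4,52)=4. stock: 52 - 4 = 48. total_sold = 12
  Event 3 (adjust +7): 48 + 7 = 55
  Event 4 (sale 6): sell min(6,55)=6. stock: 55 - 6 = 49. total_sold = 18
  Event 5 (restock 28): 49 + 28 = 77
  Event 6 (sale 21): sell min(21,77)=21. stock: 77 - 21 = 56. total_sold = 39
  Event 7 (sale 21): sell min(21,56)=21. stock: 56 - 21 = 35. total_sold = 60
  Event 8 (adjust +9): 35 + 9 = 44
  Event 9 (sale 23): sell min(23,44)=23. stock: 44 - 23 = 21. total_sold = 83
  Event 10 (restock 29): 21 + 29 = 50
  Event 11 (sale 24): sell min(24,50)=24. stock: 50 - 24 = 26. total_sold = 107
  Event 12 (sale 8): sell min(8,26)=8. stock: 26 - 8 = 18. total_sold = 115
Final: stock = 18, total_sold = 115

Checking against threshold 12:
  After event 1: stock=52 > 12
  After event 2: stock=48 > 12
  After event 3: stock=55 > 12
  After event 4: stock=49 > 12
  After event 5: stock=77 > 12
  After event 6: stock=56 > 12
  After event 7: stock=35 > 12
  After event 8: stock=44 > 12
  After event 9: stock=21 > 12
  After event 10: stock=50 > 12
  After event 11: stock=26 > 12
  After event 12: stock=18 > 12
Alert events: []. Count = 0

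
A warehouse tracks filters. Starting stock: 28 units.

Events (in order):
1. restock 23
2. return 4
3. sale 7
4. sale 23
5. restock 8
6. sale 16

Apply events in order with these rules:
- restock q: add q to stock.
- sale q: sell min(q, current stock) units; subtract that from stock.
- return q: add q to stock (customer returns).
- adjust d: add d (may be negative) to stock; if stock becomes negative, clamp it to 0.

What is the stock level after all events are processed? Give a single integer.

Answer: 17

Derivation:
Processing events:
Start: stock = 28
  Event 1 (restock 23): 28 + 23 = 51
  Event 2 (return 4): 51 + 4 = 55
  Event 3 (sale 7): sell min(7,55)=7. stock: 55 - 7 = 48. total_sold = 7
  Event 4 (sale 23): sell min(23,48)=23. stock: 48 - 23 = 25. total_sold = 30
  Event 5 (restock 8): 25 + 8 = 33
  Event 6 (sale 16): sell min(16,33)=16. stock: 33 - 16 = 17. total_sold = 46
Final: stock = 17, total_sold = 46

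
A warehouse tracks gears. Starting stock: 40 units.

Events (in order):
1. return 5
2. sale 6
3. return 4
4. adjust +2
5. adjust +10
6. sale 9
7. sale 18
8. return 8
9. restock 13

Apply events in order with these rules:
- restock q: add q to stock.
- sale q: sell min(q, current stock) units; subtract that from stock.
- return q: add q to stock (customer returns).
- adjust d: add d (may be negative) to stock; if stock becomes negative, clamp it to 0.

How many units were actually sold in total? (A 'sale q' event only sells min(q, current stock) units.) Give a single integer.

Processing events:
Start: stock = 40
  Event 1 (return 5): 40 + 5 = 45
  Event 2 (sale 6): sell min(6,45)=6. stock: 45 - 6 = 39. total_sold = 6
  Event 3 (return 4): 39 + 4 = 43
  Event 4 (adjust +2): 43 + 2 = 45
  Event 5 (adjust +10): 45 + 10 = 55
  Event 6 (sale 9): sell min(9,55)=9. stock: 55 - 9 = 46. total_sold = 15
  Event 7 (sale 18): sell min(18,46)=18. stock: 46 - 18 = 28. total_sold = 33
  Event 8 (return 8): 28 + 8 = 36
  Event 9 (restock 13): 36 + 13 = 49
Final: stock = 49, total_sold = 33

Answer: 33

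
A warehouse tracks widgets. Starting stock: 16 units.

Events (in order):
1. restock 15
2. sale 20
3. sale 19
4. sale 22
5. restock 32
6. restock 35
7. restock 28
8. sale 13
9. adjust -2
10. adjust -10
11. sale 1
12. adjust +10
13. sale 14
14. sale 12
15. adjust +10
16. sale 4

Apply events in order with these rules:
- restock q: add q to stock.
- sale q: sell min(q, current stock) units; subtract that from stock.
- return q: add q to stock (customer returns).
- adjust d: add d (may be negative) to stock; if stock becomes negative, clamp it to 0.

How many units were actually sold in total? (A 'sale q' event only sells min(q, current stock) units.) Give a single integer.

Processing events:
Start: stock = 16
  Event 1 (restock 15): 16 + 15 = 31
  Event 2 (sale 20): sell min(20,31)=20. stock: 31 - 20 = 11. total_sold = 20
  Event 3 (sale 19): sell min(19,11)=11. stock: 11 - 11 = 0. total_sold = 31
  Event 4 (sale 22): sell min(22,0)=0. stock: 0 - 0 = 0. total_sold = 31
  Event 5 (restock 32): 0 + 32 = 32
  Event 6 (restock 35): 32 + 35 = 67
  Event 7 (restock 28): 67 + 28 = 95
  Event 8 (sale 13): sell min(13,95)=13. stock: 95 - 13 = 82. total_sold = 44
  Event 9 (adjust -2): 82 + -2 = 80
  Event 10 (adjust -10): 80 + -10 = 70
  Event 11 (sale 1): sell min(1,70)=1. stock: 70 - 1 = 69. total_sold = 45
  Event 12 (adjust +10): 69 + 10 = 79
  Event 13 (sale 14): sell min(14,79)=14. stock: 79 - 14 = 65. total_sold = 59
  Event 14 (sale 12): sell min(12,65)=12. stock: 65 - 12 = 53. total_sold = 71
  Event 15 (adjust +10): 53 + 10 = 63
  Event 16 (sale 4): sell min(4,63)=4. stock: 63 - 4 = 59. total_sold = 75
Final: stock = 59, total_sold = 75

Answer: 75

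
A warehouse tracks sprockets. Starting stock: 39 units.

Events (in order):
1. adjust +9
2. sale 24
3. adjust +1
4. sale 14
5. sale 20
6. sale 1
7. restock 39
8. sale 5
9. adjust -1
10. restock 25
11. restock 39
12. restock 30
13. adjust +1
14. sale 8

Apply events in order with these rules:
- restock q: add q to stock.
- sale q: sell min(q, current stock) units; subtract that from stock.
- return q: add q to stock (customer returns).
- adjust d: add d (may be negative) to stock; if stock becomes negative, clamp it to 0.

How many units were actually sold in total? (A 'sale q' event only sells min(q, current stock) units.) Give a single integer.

Answer: 62

Derivation:
Processing events:
Start: stock = 39
  Event 1 (adjust +9): 39 + 9 = 48
  Event 2 (sale 24): sell min(24,48)=24. stock: 48 - 24 = 24. total_sold = 24
  Event 3 (adjust +1): 24 + 1 = 25
  Event 4 (sale 14): sell min(14,25)=14. stock: 25 - 14 = 11. total_sold = 38
  Event 5 (sale 20): sell min(20,11)=11. stock: 11 - 11 = 0. total_sold = 49
  Event 6 (sale 1): sell min(1,0)=0. stock: 0 - 0 = 0. total_sold = 49
  Event 7 (restock 39): 0 + 39 = 39
  Event 8 (sale 5): sell min(5,39)=5. stock: 39 - 5 = 34. total_sold = 54
  Event 9 (adjust -1): 34 + -1 = 33
  Event 10 (restock 25): 33 + 25 = 58
  Event 11 (restock 39): 58 + 39 = 97
  Event 12 (restock 30): 97 + 30 = 127
  Event 13 (adjust +1): 127 + 1 = 128
  Event 14 (sale 8): sell min(8,128)=8. stock: 128 - 8 = 120. total_sold = 62
Final: stock = 120, total_sold = 62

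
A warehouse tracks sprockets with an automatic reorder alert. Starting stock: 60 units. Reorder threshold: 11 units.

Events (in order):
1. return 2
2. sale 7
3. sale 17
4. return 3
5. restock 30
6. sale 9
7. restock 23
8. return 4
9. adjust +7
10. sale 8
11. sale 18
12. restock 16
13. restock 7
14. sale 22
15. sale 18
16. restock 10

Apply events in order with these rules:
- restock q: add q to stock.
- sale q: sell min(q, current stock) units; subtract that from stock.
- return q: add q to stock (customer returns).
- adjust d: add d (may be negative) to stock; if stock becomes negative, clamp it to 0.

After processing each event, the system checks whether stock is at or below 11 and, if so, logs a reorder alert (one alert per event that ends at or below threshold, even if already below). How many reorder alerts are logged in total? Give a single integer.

Answer: 0

Derivation:
Processing events:
Start: stock = 60
  Event 1 (return 2): 60 + 2 = 62
  Event 2 (sale 7): sell min(7,62)=7. stock: 62 - 7 = 55. total_sold = 7
  Event 3 (sale 17): sell min(17,55)=17. stock: 55 - 17 = 38. total_sold = 24
  Event 4 (return 3): 38 + 3 = 41
  Event 5 (restock 30): 41 + 30 = 71
  Event 6 (sale 9): sell min(9,71)=9. stock: 71 - 9 = 62. total_sold = 33
  Event 7 (restock 23): 62 + 23 = 85
  Event 8 (return 4): 85 + 4 = 89
  Event 9 (adjust +7): 89 + 7 = 96
  Event 10 (sale 8): sell min(8,96)=8. stock: 96 - 8 = 88. total_sold = 41
  Event 11 (sale 18): sell min(18,88)=18. stock: 88 - 18 = 70. total_sold = 59
  Event 12 (restock 16): 70 + 16 = 86
  Event 13 (restock 7): 86 + 7 = 93
  Event 14 (sale 22): sell min(22,93)=22. stock: 93 - 22 = 71. total_sold = 81
  Event 15 (sale 18): sell min(18,71)=18. stock: 71 - 18 = 53. total_sold = 99
  Event 16 (restock 10): 53 + 10 = 63
Final: stock = 63, total_sold = 99

Checking against threshold 11:
  After event 1: stock=62 > 11
  After event 2: stock=55 > 11
  After event 3: stock=38 > 11
  After event 4: stock=41 > 11
  After event 5: stock=71 > 11
  After event 6: stock=62 > 11
  After event 7: stock=85 > 11
  After event 8: stock=89 > 11
  After event 9: stock=96 > 11
  After event 10: stock=88 > 11
  After event 11: stock=70 > 11
  After event 12: stock=86 > 11
  After event 13: stock=93 > 11
  After event 14: stock=71 > 11
  After event 15: stock=53 > 11
  After event 16: stock=63 > 11
Alert events: []. Count = 0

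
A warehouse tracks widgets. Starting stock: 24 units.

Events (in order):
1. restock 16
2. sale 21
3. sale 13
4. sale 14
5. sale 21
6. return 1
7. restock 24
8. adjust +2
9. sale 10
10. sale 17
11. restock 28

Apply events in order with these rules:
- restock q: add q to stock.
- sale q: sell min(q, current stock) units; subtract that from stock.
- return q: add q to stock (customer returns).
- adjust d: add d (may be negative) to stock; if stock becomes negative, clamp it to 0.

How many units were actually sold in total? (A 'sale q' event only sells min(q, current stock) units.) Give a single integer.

Answer: 67

Derivation:
Processing events:
Start: stock = 24
  Event 1 (restock 16): 24 + 16 = 40
  Event 2 (sale 21): sell min(21,40)=21. stock: 40 - 21 = 19. total_sold = 21
  Event 3 (sale 13): sell min(13,19)=13. stock: 19 - 13 = 6. total_sold = 34
  Event 4 (sale 14): sell min(14,6)=6. stock: 6 - 6 = 0. total_sold = 40
  Event 5 (sale 21): sell min(21,0)=0. stock: 0 - 0 = 0. total_sold = 40
  Event 6 (return 1): 0 + 1 = 1
  Event 7 (restock 24): 1 + 24 = 25
  Event 8 (adjust +2): 25 + 2 = 27
  Event 9 (sale 10): sell min(10,27)=10. stock: 27 - 10 = 17. total_sold = 50
  Event 10 (sale 17): sell min(17,17)=17. stock: 17 - 17 = 0. total_sold = 67
  Event 11 (restock 28): 0 + 28 = 28
Final: stock = 28, total_sold = 67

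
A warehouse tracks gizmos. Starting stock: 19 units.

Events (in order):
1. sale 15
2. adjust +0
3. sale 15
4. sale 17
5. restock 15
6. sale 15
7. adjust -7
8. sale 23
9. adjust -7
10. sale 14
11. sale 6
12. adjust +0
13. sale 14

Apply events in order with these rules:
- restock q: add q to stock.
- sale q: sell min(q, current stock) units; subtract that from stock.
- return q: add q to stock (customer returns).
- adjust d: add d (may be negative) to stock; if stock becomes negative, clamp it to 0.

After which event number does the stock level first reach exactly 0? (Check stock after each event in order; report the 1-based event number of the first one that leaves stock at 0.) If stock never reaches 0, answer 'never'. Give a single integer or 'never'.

Answer: 3

Derivation:
Processing events:
Start: stock = 19
  Event 1 (sale 15): sell min(15,19)=15. stock: 19 - 15 = 4. total_sold = 15
  Event 2 (adjust +0): 4 + 0 = 4
  Event 3 (sale 15): sell min(15,4)=4. stock: 4 - 4 = 0. total_sold = 19
  Event 4 (sale 17): sell min(17,0)=0. stock: 0 - 0 = 0. total_sold = 19
  Event 5 (restock 15): 0 + 15 = 15
  Event 6 (sale 15): sell min(15,15)=15. stock: 15 - 15 = 0. total_sold = 34
  Event 7 (adjust -7): 0 + -7 = 0 (clamped to 0)
  Event 8 (sale 23): sell min(23,0)=0. stock: 0 - 0 = 0. total_sold = 34
  Event 9 (adjust -7): 0 + -7 = 0 (clamped to 0)
  Event 10 (sale 14): sell min(14,0)=0. stock: 0 - 0 = 0. total_sold = 34
  Event 11 (sale 6): sell min(6,0)=0. stock: 0 - 0 = 0. total_sold = 34
  Event 12 (adjust +0): 0 + 0 = 0
  Event 13 (sale 14): sell min(14,0)=0. stock: 0 - 0 = 0. total_sold = 34
Final: stock = 0, total_sold = 34

First zero at event 3.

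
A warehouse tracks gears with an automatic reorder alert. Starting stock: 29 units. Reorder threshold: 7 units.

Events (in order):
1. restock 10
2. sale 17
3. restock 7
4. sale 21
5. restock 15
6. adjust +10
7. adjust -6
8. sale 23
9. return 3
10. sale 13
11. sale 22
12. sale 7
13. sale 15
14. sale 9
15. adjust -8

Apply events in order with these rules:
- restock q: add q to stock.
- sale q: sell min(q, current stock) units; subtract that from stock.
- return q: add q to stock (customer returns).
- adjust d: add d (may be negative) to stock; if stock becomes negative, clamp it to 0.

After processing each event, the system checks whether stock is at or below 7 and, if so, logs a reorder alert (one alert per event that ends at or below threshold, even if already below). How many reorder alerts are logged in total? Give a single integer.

Answer: 8

Derivation:
Processing events:
Start: stock = 29
  Event 1 (restock 10): 29 + 10 = 39
  Event 2 (sale 17): sell min(17,39)=17. stock: 39 - 17 = 22. total_sold = 17
  Event 3 (restock 7): 22 + 7 = 29
  Event 4 (sale 21): sell min(21,29)=21. stock: 29 - 21 = 8. total_sold = 38
  Event 5 (restock 15): 8 + 15 = 23
  Event 6 (adjust +10): 23 + 10 = 33
  Event 7 (adjust -6): 33 + -6 = 27
  Event 8 (sale 23): sell min(23,27)=23. stock: 27 - 23 = 4. total_sold = 61
  Event 9 (return 3): 4 + 3 = 7
  Event 10 (sale 13): sell min(13,7)=7. stock: 7 - 7 = 0. total_sold = 68
  Event 11 (sale 22): sell min(22,0)=0. stock: 0 - 0 = 0. total_sold = 68
  Event 12 (sale 7): sell min(7,0)=0. stock: 0 - 0 = 0. total_sold = 68
  Event 13 (sale 15): sell min(15,0)=0. stock: 0 - 0 = 0. total_sold = 68
  Event 14 (sale 9): sell min(9,0)=0. stock: 0 - 0 = 0. total_sold = 68
  Event 15 (adjust -8): 0 + -8 = 0 (clamped to 0)
Final: stock = 0, total_sold = 68

Checking against threshold 7:
  After event 1: stock=39 > 7
  After event 2: stock=22 > 7
  After event 3: stock=29 > 7
  After event 4: stock=8 > 7
  After event 5: stock=23 > 7
  After event 6: stock=33 > 7
  After event 7: stock=27 > 7
  After event 8: stock=4 <= 7 -> ALERT
  After event 9: stock=7 <= 7 -> ALERT
  After event 10: stock=0 <= 7 -> ALERT
  After event 11: stock=0 <= 7 -> ALERT
  After event 12: stock=0 <= 7 -> ALERT
  After event 13: stock=0 <= 7 -> ALERT
  After event 14: stock=0 <= 7 -> ALERT
  After event 15: stock=0 <= 7 -> ALERT
Alert events: [8, 9, 10, 11, 12, 13, 14, 15]. Count = 8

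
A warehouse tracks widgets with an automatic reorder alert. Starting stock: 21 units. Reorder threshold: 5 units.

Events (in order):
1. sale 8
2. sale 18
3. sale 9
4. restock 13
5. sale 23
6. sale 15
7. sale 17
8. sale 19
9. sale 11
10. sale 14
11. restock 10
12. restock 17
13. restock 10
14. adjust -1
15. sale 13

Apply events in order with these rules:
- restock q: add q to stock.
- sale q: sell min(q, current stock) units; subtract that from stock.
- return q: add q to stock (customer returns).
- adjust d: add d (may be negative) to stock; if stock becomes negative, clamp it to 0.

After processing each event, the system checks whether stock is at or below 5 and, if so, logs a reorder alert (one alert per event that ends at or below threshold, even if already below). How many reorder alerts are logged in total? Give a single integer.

Processing events:
Start: stock = 21
  Event 1 (sale 8): sell min(8,21)=8. stock: 21 - 8 = 13. total_sold = 8
  Event 2 (sale 18): sell min(18,13)=13. stock: 13 - 13 = 0. total_sold = 21
  Event 3 (sale 9): sell min(9,0)=0. stock: 0 - 0 = 0. total_sold = 21
  Event 4 (restock 13): 0 + 13 = 13
  Event 5 (sale 23): sell min(23,13)=13. stock: 13 - 13 = 0. total_sold = 34
  Event 6 (sale 15): sell min(15,0)=0. stock: 0 - 0 = 0. total_sold = 34
  Event 7 (sale 17): sell min(17,0)=0. stock: 0 - 0 = 0. total_sold = 34
  Event 8 (sale 19): sell min(19,0)=0. stock: 0 - 0 = 0. total_sold = 34
  Event 9 (sale 11): sell min(11,0)=0. stock: 0 - 0 = 0. total_sold = 34
  Event 10 (sale 14): sell min(14,0)=0. stock: 0 - 0 = 0. total_sold = 34
  Event 11 (restock 10): 0 + 10 = 10
  Event 12 (restock 17): 10 + 17 = 27
  Event 13 (restock 10): 27 + 10 = 37
  Event 14 (adjust -1): 37 + -1 = 36
  Event 15 (sale 13): sell min(13,36)=13. stock: 36 - 13 = 23. total_sold = 47
Final: stock = 23, total_sold = 47

Checking against threshold 5:
  After event 1: stock=13 > 5
  After event 2: stock=0 <= 5 -> ALERT
  After event 3: stock=0 <= 5 -> ALERT
  After event 4: stock=13 > 5
  After event 5: stock=0 <= 5 -> ALERT
  After event 6: stock=0 <= 5 -> ALERT
  After event 7: stock=0 <= 5 -> ALERT
  After event 8: stock=0 <= 5 -> ALERT
  After event 9: stock=0 <= 5 -> ALERT
  After event 10: stock=0 <= 5 -> ALERT
  After event 11: stock=10 > 5
  After event 12: stock=27 > 5
  After event 13: stock=37 > 5
  After event 14: stock=36 > 5
  After event 15: stock=23 > 5
Alert events: [2, 3, 5, 6, 7, 8, 9, 10]. Count = 8

Answer: 8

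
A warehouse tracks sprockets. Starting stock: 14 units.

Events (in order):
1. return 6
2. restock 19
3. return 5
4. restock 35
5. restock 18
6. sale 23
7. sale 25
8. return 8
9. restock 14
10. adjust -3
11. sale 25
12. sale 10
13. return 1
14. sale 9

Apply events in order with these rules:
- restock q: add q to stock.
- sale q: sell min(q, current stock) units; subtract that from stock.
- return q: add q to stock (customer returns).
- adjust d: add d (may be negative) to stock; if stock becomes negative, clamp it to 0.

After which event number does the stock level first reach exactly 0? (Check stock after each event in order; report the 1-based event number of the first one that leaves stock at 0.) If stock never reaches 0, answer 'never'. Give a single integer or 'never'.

Answer: never

Derivation:
Processing events:
Start: stock = 14
  Event 1 (return 6): 14 + 6 = 20
  Event 2 (restock 19): 20 + 19 = 39
  Event 3 (return 5): 39 + 5 = 44
  Event 4 (restock 35): 44 + 35 = 79
  Event 5 (restock 18): 79 + 18 = 97
  Event 6 (sale 23): sell min(23,97)=23. stock: 97 - 23 = 74. total_sold = 23
  Event 7 (sale 25): sell min(25,74)=25. stock: 74 - 25 = 49. total_sold = 48
  Event 8 (return 8): 49 + 8 = 57
  Event 9 (restock 14): 57 + 14 = 71
  Event 10 (adjust -3): 71 + -3 = 68
  Event 11 (sale 25): sell min(25,68)=25. stock: 68 - 25 = 43. total_sold = 73
  Event 12 (sale 10): sell min(10,43)=10. stock: 43 - 10 = 33. total_sold = 83
  Event 13 (return 1): 33 + 1 = 34
  Event 14 (sale 9): sell min(9,34)=9. stock: 34 - 9 = 25. total_sold = 92
Final: stock = 25, total_sold = 92

Stock never reaches 0.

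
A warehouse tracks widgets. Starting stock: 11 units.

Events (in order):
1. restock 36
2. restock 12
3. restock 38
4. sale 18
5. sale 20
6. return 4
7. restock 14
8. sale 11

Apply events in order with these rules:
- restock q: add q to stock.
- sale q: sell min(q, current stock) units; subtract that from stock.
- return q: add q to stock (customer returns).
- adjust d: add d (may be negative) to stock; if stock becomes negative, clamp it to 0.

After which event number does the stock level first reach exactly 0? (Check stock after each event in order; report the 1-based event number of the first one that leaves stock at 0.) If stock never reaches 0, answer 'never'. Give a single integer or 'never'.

Processing events:
Start: stock = 11
  Event 1 (restock 36): 11 + 36 = 47
  Event 2 (restock 12): 47 + 12 = 59
  Event 3 (restock 38): 59 + 38 = 97
  Event 4 (sale 18): sell min(18,97)=18. stock: 97 - 18 = 79. total_sold = 18
  Event 5 (sale 20): sell min(20,79)=20. stock: 79 - 20 = 59. total_sold = 38
  Event 6 (return 4): 59 + 4 = 63
  Event 7 (restock 14): 63 + 14 = 77
  Event 8 (sale 11): sell min(11,77)=11. stock: 77 - 11 = 66. total_sold = 49
Final: stock = 66, total_sold = 49

Stock never reaches 0.

Answer: never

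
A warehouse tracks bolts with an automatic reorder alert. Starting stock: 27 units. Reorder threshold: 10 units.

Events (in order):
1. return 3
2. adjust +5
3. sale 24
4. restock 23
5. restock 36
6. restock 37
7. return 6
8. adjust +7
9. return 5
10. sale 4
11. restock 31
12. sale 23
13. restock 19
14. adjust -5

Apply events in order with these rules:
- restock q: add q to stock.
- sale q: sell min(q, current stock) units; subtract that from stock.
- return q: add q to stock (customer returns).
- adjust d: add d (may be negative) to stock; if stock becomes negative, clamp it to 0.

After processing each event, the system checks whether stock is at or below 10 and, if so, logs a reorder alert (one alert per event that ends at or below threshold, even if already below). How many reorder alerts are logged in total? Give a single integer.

Answer: 0

Derivation:
Processing events:
Start: stock = 27
  Event 1 (return 3): 27 + 3 = 30
  Event 2 (adjust +5): 30 + 5 = 35
  Event 3 (sale 24): sell min(24,35)=24. stock: 35 - 24 = 11. total_sold = 24
  Event 4 (restock 23): 11 + 23 = 34
  Event 5 (restock 36): 34 + 36 = 70
  Event 6 (restock 37): 70 + 37 = 107
  Event 7 (return 6): 107 + 6 = 113
  Event 8 (adjust +7): 113 + 7 = 120
  Event 9 (return 5): 120 + 5 = 125
  Event 10 (sale 4): sell min(4,125)=4. stock: 125 - 4 = 121. total_sold = 28
  Event 11 (restock 31): 121 + 31 = 152
  Event 12 (sale 23): sell min(23,152)=23. stock: 152 - 23 = 129. total_sold = 51
  Event 13 (restock 19): 129 + 19 = 148
  Event 14 (adjust -5): 148 + -5 = 143
Final: stock = 143, total_sold = 51

Checking against threshold 10:
  After event 1: stock=30 > 10
  After event 2: stock=35 > 10
  After event 3: stock=11 > 10
  After event 4: stock=34 > 10
  After event 5: stock=70 > 10
  After event 6: stock=107 > 10
  After event 7: stock=113 > 10
  After event 8: stock=120 > 10
  After event 9: stock=125 > 10
  After event 10: stock=121 > 10
  After event 11: stock=152 > 10
  After event 12: stock=129 > 10
  After event 13: stock=148 > 10
  After event 14: stock=143 > 10
Alert events: []. Count = 0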